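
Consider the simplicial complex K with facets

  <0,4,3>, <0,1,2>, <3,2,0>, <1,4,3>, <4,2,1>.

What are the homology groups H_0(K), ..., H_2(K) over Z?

Fix the vertex order 0 < 1 < 2 < 3 < 4 and write every simplex with vertices in increasing order. Then dim K = 2 and the simplices of K are:

  0-simplices (5): [0], [1], [2], [3], [4]
  1-simplices (10): [0,1], [0,2], [0,3], [0,4], [1,2], [1,3], [1,4], [2,3], [2,4], [3,4]
  2-simplices (5): [0,1,2], [0,2,3], [0,3,4], [1,2,4], [1,3,4]

Hence C_0 ≅ Z^5, C_1 ≅ Z^10, C_2 ≅ Z^5.

The boundary map ∂_1: C_1 → C_0 maps an edge to its endpoints' difference, ∂[p,q] = q − p. For instance
  ∂[2,3] = [3] − [2].
The resulting 5×10 matrix has rank 4, and its Smith normal form has invariant factors (1,1,1,1).

The boundary map ∂_2: C_2 → C_1 acts by ∂[p,q,r] = [q,r] − [p,r] + [p,q]. For instance
  ∂[1,2,4] = [2,4] − [1,4] + [1,2],
  ∂[1,3,4] = [3,4] − [1,4] + [1,3].
The 10×5 boundary matrix has rank 5 and Smith normal form diag(1,1,1,1,1).

From H_k ≅ ker(∂_k) / im(∂_{k+1}) we obtain:

  H_0: rank C_0 − rank ∂_1 = 5 − 4 = 1, and the invariant factors of ∂_1 are all 1, so H_0 = Z.
  H_1: rank ker ∂_1 − rank ∂_2 = (10 − 4) − 5 = 1, and the invariant factors of ∂_2 are all 1, so H_1 = Z.
  H_2: rank ker ∂_2 − rank ∂_3 = (5 − 5) − 0 = 0, and there is no ∂_3, so H_2 = 0.

H_0 = Z,  H_1 = Z,  H_2 = 0.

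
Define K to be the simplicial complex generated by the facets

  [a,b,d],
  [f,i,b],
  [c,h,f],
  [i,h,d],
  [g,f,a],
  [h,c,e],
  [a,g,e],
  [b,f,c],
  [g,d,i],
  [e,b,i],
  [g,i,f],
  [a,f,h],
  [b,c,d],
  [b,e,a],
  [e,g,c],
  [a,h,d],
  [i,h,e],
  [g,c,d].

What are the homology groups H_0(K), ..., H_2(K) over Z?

K has 9 vertices, 27 edges, 18 triangles.
rank ∂_0 = 0, rank ∂_1 = 8 ⇒ b_0 = 9 − 0 − 8 = 1; all invariant factors of ∂_1 are 1 so no torsion. So H_0 ≅ Z.
rank ∂_1 = 8, rank ∂_2 = 17 ⇒ b_1 = 27 − 8 − 17 = 2; all invariant factors of ∂_2 are 1 so no torsion. So H_1 ≅ Z^2.
rank ∂_2 = 17, rank ∂_3 = 0 ⇒ b_2 = 18 − 17 − 0 = 1. So H_2 ≅ Z.

H_0 = Z,  H_1 = Z^2,  H_2 = Z.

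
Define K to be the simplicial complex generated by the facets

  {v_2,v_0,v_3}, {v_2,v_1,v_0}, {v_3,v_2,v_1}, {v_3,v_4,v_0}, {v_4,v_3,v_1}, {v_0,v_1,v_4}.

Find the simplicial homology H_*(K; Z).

Order the vertices as v_0 < v_1 < v_2 < v_3 < v_4. Listing each simplex with vertices in this order, K has dimension 2 with simplices:

  0-simplices (5): [v_0], [v_1], [v_2], [v_3], [v_4]
  1-simplices (9): [v_0,v_1], [v_0,v_2], [v_0,v_3], [v_0,v_4], [v_1,v_2], [v_1,v_3], [v_1,v_4], [v_2,v_3], [v_3,v_4]
  2-simplices (6): [v_0,v_1,v_2], [v_0,v_1,v_4], [v_0,v_2,v_3], [v_0,v_3,v_4], [v_1,v_2,v_3], [v_1,v_3,v_4]

Hence C_0 ≅ Z^5, C_1 ≅ Z^9, C_2 ≅ Z^6.

∂_1: C_1 → C_0 maps an edge to its endpoints' difference, ∂[p,q] = q − p.
As a 5×9 matrix over Z this has rank 4, with invariant factors (1,1,1,1).

Boundary ∂_2: C_2 → C_1 maps a triangle to the signed sum of its edges. For instance
  ∂[v_0,v_3,v_4] = [v_3,v_4] − [v_0,v_4] + [v_0,v_3],
  ∂[v_1,v_2,v_3] = [v_2,v_3] − [v_1,v_3] + [v_1,v_2].
The 9×6 boundary matrix has rank 5 and Smith normal form diag(1,1,1,1,1).

Computing H_k = (kernel of ∂_k) / (image of ∂_{k+1}):

  H_0: rank C_0 − rank ∂_1 = 5 − 4 = 1, and the invariant factors of ∂_1 are all 1, so H_0 = Z.
  H_1: rank ker ∂_1 − rank ∂_2 = (9 − 4) − 5 = 0, and the invariant factors of ∂_2 are all 1, so H_1 = 0.
  H_2: rank ker ∂_2 − rank ∂_3 = (6 − 5) − 0 = 1, and there is no ∂_3, so H_2 = Z.

(K is a triangulation of the 2-sphere S^2.)

H_0 ≅ Z,  H_1 = 0,  H_2 ≅ Z.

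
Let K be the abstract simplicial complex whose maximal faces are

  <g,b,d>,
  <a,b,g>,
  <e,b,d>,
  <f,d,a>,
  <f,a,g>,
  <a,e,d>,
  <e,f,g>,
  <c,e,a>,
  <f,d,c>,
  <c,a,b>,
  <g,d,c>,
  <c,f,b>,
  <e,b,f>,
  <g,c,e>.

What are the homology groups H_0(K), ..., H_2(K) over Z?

H_0 = Z,  H_1 = Z^2,  H_2 = Z.

Take the total order a < b < c < d < e < f < g on the vertex set. Then K (dimension 2) consists of the simplices:

  0-simplices (7): a, b, c, d, e, f, g
  1-simplices (21): ab, ac, ad, ae, af, ag, bc, bd, be, bf, bg, cd, ce, cf, cg, de, df, dg, ef, eg, fg
  2-simplices (14): abc, abg, ace, ade, adf, afg, bcf, bde, bdg, bef, cdf, cdg, ceg, efg

Hence C_0 ≅ Z^7, C_1 ≅ Z^21, C_2 ≅ Z^14.

∂_1: C_1 → C_0 is given by ∂[p,q] = [q] − [p]. For instance
  ∂bg = g − b.
This gives a 7×21 integer matrix of rank 6; reducing to Smith normal form yields diagonal entries (1,1,1,1,1,1).

Boundary ∂_2: C_2 → C_1 sends each 2-simplex [p,q,r] to [q,r] − [p,r] + [p,q]. For instance
  ∂afg = fg − ag + af,
  ∂abc = bc − ac + ab.
The 21×14 boundary matrix has rank 13 and Smith normal form diag(1,1,1,1,1,1,1,1,1,1,1,1,1).

Reading off H_k = ker ∂_k / im ∂_{k+1}:

  H_0: rank C_0 − rank ∂_1 = 7 − 6 = 1, and the invariant factors of ∂_1 are all 1, so H_0 ≅ Z.
  H_1: rank ker ∂_1 − rank ∂_2 = (21 − 6) − 13 = 2, and the invariant factors of ∂_2 are all 1, so H_1 ≅ Z^2.
  H_2: rank ker ∂_2 − rank ∂_3 = (14 − 13) − 0 = 1, and there is no ∂_3, so H_2 ≅ Z.

As a check, the Euler characteristic is 7 − 21 + 14 = 0, which agrees with 1 − 2 + 1 = 0.
(K is a triangulation of the torus T^2.)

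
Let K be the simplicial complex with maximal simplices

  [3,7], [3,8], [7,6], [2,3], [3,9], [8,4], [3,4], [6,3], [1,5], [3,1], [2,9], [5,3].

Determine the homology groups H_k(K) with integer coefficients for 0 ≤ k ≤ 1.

H_0 ≅ Z,  H_1 ≅ Z^4.

Fix the vertex order 1 < 2 < 3 < 4 < 5 < 6 < 7 < 8 < 9 and write every simplex with vertices in increasing order. Then dim K = 1 and the simplices of K are:

  0-simplices (9): [1], [2], [3], [4], [5], [6], [7], [8], [9]
  1-simplices (12): [1,3], [1,5], [2,3], [2,9], [3,4], [3,5], [3,6], [3,7], [3,8], [3,9], [4,8], [6,7]

so the chain groups are C_0 ≅ Z^9, C_1 ≅ Z^12.

Boundary ∂_1: C_1 → C_0 is given by ∂[p,q] = [q] − [p]. For instance
  ∂[2,9] = [9] − [2].
The 9×12 boundary matrix has rank 8 and Smith normal form diag(1,1,1,1,1,1,1,1).

Computing H_k = (kernel of ∂_k) / (image of ∂_{k+1}):

  H_0: rank C_0 − rank ∂_1 = 9 − 8 = 1, and the invariant factors of ∂_1 are all 1, so H_0 ≅ Z.
  H_1: rank ker ∂_1 − rank ∂_2 = (12 − 8) − 0 = 4, and there is no ∂_2, so H_1 ≅ Z^4.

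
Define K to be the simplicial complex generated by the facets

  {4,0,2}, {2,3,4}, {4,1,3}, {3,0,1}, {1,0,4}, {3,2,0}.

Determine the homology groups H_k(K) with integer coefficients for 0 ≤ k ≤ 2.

H_0 ≅ Z,  H_1 = 0,  H_2 ≅ Z.

Fix the vertex order 0 < 1 < 2 < 3 < 4 and write every simplex with vertices in increasing order. Then dim K = 2 and the simplices of K are:

  0-simplices (5): [0], [1], [2], [3], [4]
  1-simplices (9): [0,1], [0,2], [0,3], [0,4], [1,3], [1,4], [2,3], [2,4], [3,4]
  2-simplices (6): [0,1,3], [0,1,4], [0,2,3], [0,2,4], [1,3,4], [2,3,4]

so the chain groups are C_0 ≅ Z^5, C_1 ≅ Z^9, C_2 ≅ Z^6.

Boundary ∂_1: C_1 → C_0 is given by ∂[p,q] = [q] − [p].
The resulting 5×9 matrix has rank 4, and its Smith normal form has invariant factors (1,1,1,1).

∂_2: C_2 → C_1 maps a triangle to the signed sum of its edges. For instance
  ∂[0,1,4] = [1,4] − [0,4] + [0,1],
  ∂[0,2,4] = [2,4] − [0,4] + [0,2].
As a 9×6 matrix over Z this has rank 5, with invariant factors (1,1,1,1,1).

From H_k ≅ ker(∂_k) / im(∂_{k+1}) we obtain:

  H_0: rank C_0 − rank ∂_1 = 5 − 4 = 1, and the invariant factors of ∂_1 are all 1, so H_0 ≅ Z.
  H_1: rank ker ∂_1 − rank ∂_2 = (9 − 4) − 5 = 0, and the invariant factors of ∂_2 are all 1, so H_1 ≅ 0.
  H_2: rank ker ∂_2 − rank ∂_3 = (6 − 5) − 0 = 1, and there is no ∂_3, so H_2 ≅ Z.

As a check, the Euler characteristic is 5 − 9 + 6 = 2, which agrees with 1 − 0 + 1 = 2.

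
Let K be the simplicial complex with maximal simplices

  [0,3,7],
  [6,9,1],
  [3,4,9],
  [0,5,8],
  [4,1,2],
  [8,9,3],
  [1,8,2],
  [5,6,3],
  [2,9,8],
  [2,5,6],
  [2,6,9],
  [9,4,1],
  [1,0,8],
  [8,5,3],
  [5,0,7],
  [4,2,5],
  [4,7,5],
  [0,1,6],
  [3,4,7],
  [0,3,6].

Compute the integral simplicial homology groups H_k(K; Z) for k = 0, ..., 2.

Order the vertices as 0 < 1 < 2 < 3 < 4 < 5 < 6 < 7 < 8 < 9. Listing each simplex with vertices in this order, K has dimension 2 with simplices:

  0-simplices (10): [0], [1], [2], [3], [4], [5], [6], [7], [8], [9]
  1-simplices (30): (30 of them)
  2-simplices (20): (20 of them)

Hence C_0 ≅ Z^10, C_1 ≅ Z^30, C_2 ≅ Z^20.

The boundary map ∂_1: C_1 → C_0 maps an edge to its endpoints' difference, ∂[p,q] = q − p.
The 10×30 boundary matrix has rank 9 and Smith normal form diag(1,1,1,1,1,1,1,1,1).

∂_2: C_2 → C_1 acts by ∂[p,q,r] = [q,r] − [p,r] + [p,q]. For instance
  ∂[1,4,9] = [4,9] − [1,9] + [1,4],
  ∂[0,1,6] = [1,6] − [0,6] + [0,1].
The 30×20 boundary matrix has rank 20 and Smith normal form diag(1,1,1,1,1,1,1,1,1,1,1,1,1,1,1,1,1,1,1,2).

From H_k ≅ ker(∂_k) / im(∂_{k+1}) we obtain:

  H_0: rank C_0 − rank ∂_1 = 10 − 9 = 1, and the invariant factors of ∂_1 are all 1, so H_0 ≅ Z.
  H_1: rank ker ∂_1 − rank ∂_2 = (30 − 9) − 20 = 1, and ∂_2 has invariant factor 2 > 1, so H_1 ≅ Z ⊕ Z/2Z.
  H_2: rank ker ∂_2 − rank ∂_3 = (20 − 20) − 0 = 0, and there is no ∂_3, so H_2 ≅ 0.

(K is a triangulation of the Klein bottle.)

H_0 = Z,  H_1 = Z ⊕ Z/2Z,  H_2 = 0.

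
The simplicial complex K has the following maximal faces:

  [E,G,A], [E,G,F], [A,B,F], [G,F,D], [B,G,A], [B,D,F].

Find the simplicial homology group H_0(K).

We work with the vertex ordering A < B < D < E < F < G. The simplices of K, each written with vertices in increasing order, are:

  0-simplices (6): A, B, D, E, F, G
  1-simplices (12): AB, AE, AF, AG, BD, BF, BG, DF, DG, EF, EG, FG
  2-simplices (6): ABF, ABG, AEG, BDF, DFG, EFG

so the chain groups are C_0 ≅ Z^6, C_1 ≅ Z^12, C_2 ≅ Z^6.

Boundary ∂_1: C_1 → C_0 sends each edge [p,q] (with p < q) to q − p.
The resulting 6×12 matrix has rank 5, and its Smith normal form has invariant factors (1,1,1,1,1).

The boundary map ∂_2: C_2 → C_1 acts by ∂[p,q,r] = [q,r] − [p,r] + [p,q]. For instance
  ∂ABG = BG − AG + AB,
  ∂AEG = EG − AG + AE.
The resulting 12×6 matrix has rank 6, and its Smith normal form has invariant factors (1,1,1,1,1,1).

From H_k ≅ ker(∂_k) / im(∂_{k+1}) we obtain:

  H_0: rank C_0 − rank ∂_1 = 6 − 5 = 1, and the invariant factors of ∂_1 are all 1, so H_0 ≅ Z.

H_0 = Z.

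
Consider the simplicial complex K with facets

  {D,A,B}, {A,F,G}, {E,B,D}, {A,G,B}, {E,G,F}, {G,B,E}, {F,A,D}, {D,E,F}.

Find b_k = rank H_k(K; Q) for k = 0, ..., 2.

We work with the vertex ordering A < B < D < E < F < G. The simplices of K, each written with vertices in increasing order, are:

  0-simplices (6): A, B, D, E, F, G
  1-simplices (12): AB, AD, AF, AG, BD, BE, BG, DE, DF, EF, EG, FG
  2-simplices (8): ABD, ABG, ADF, AFG, BDE, BEG, DEF, EFG

Hence C_0 ≅ Z^6, C_1 ≅ Z^12, C_2 ≅ Z^8.

The boundary map ∂_1: C_1 → C_0 sends each edge [p,q] (with p < q) to q − p. For instance
  ∂BE = E − B.
As a 6×12 matrix over Z this has rank 5, with invariant factors (1,1,1,1,1).

Boundary ∂_2: C_2 → C_1 sends each 2-simplex [p,q,r] to [q,r] − [p,r] + [p,q]. For instance
  ∂BDE = DE − BE + BD,
  ∂AFG = FG − AG + AF.
The resulting 12×8 matrix has rank 7, and its Smith normal form has invariant factors (1,1,1,1,1,1,1).

From H_k ≅ ker(∂_k) / im(∂_{k+1}) we obtain:

  H_0: rank C_0 − rank ∂_1 = 6 − 5 = 1, and the invariant factors of ∂_1 are all 1, so H_0 = Z.
  H_1: rank ker ∂_1 − rank ∂_2 = (12 − 5) − 7 = 0, and the invariant factors of ∂_2 are all 1, so H_1 = 0.
  H_2: rank ker ∂_2 − rank ∂_3 = (8 − 7) − 0 = 1, and there is no ∂_3, so H_2 = Z.

(K is a triangulation of the 2-sphere S^2.)

Hence the Betti numbers are b_0 = 1, b_1 = 0, b_2 = 1.

b_0 = 1, b_1 = 0, b_2 = 1.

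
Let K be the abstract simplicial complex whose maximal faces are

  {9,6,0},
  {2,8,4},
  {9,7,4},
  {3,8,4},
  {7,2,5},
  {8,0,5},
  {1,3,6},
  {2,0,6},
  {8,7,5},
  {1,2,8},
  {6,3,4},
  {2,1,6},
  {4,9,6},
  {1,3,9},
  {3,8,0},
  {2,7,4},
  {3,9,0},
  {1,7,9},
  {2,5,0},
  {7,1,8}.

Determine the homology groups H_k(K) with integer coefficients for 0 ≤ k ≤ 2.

H_0 ≅ Z,  H_1 ≅ Z ⊕ Z/2Z,  H_2 = 0.

Take the total order 0 < 1 < 2 < 3 < 4 < 5 < 6 < 7 < 8 < 9 on the vertex set. Then K (dimension 2) consists of the simplices:

  0-simplices (10): [0], [1], [2], [3], [4], [5], [6], [7], [8], [9]
  1-simplices (30): (30 of them)
  2-simplices (20): (20 of them)

Hence C_0 ≅ Z^10, C_1 ≅ Z^30, C_2 ≅ Z^20.

∂_1: C_1 → C_0 sends each edge [p,q] (with p < q) to q − p. For instance
  ∂[3,6] = [6] − [3].
The 10×30 boundary matrix has rank 9 and Smith normal form diag(1,1,1,1,1,1,1,1,1).

Boundary ∂_2: C_2 → C_1 acts by ∂[p,q,r] = [q,r] − [p,r] + [p,q]. For instance
  ∂[0,5,8] = [5,8] − [0,8] + [0,5],
  ∂[2,5,7] = [5,7] − [2,7] + [2,5].
This gives a 30×20 integer matrix of rank 20; reducing to Smith normal form yields diagonal entries (1,1,1,1,1,1,1,1,1,1,1,1,1,1,1,1,1,1,1,2).

From H_k ≅ ker(∂_k) / im(∂_{k+1}) we obtain:

  H_0: rank C_0 − rank ∂_1 = 10 − 9 = 1, and the invariant factors of ∂_1 are all 1, so H_0 ≅ Z.
  H_1: rank ker ∂_1 − rank ∂_2 = (30 − 9) − 20 = 1, and ∂_2 has invariant factor 2 > 1, so H_1 ≅ Z ⊕ Z/2Z.
  H_2: rank ker ∂_2 − rank ∂_3 = (20 − 20) − 0 = 0, and there is no ∂_3, so H_2 ≅ 0.

As a check, the Euler characteristic is 10 − 30 + 20 = 0, which agrees with 1 − 1 + 0 = 0.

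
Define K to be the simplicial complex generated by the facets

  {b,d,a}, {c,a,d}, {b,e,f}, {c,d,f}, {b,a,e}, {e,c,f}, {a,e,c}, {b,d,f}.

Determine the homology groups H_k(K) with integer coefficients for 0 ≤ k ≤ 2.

Take the total order a < b < c < d < e < f on the vertex set. Then K (dimension 2) consists of the simplices:

  0-simplices (6): a, b, c, d, e, f
  1-simplices (12): ab, ac, ad, ae, bd, be, bf, cd, ce, cf, df, ef
  2-simplices (8): abd, abe, acd, ace, bdf, bef, cdf, cef

giving chain groups C_0 ≅ Z^6, C_1 ≅ Z^12, C_2 ≅ Z^8.

∂_1: C_1 → C_0 sends each edge [p,q] (with p < q) to q − p.
This gives a 6×12 integer matrix of rank 5; reducing to Smith normal form yields diagonal entries (1,1,1,1,1).

Boundary ∂_2: C_2 → C_1 sends each 2-simplex [p,q,r] to [q,r] − [p,r] + [p,q]. For instance
  ∂cef = ef − cf + ce,
  ∂acd = cd − ad + ac.
The 12×8 boundary matrix has rank 7 and Smith normal form diag(1,1,1,1,1,1,1).

From H_k ≅ ker(∂_k) / im(∂_{k+1}) we obtain:

  H_0: rank C_0 − rank ∂_1 = 6 − 5 = 1, and the invariant factors of ∂_1 are all 1, so H_0 ≅ Z.
  H_1: rank ker ∂_1 − rank ∂_2 = (12 − 5) − 7 = 0, and the invariant factors of ∂_2 are all 1, so H_1 ≅ 0.
  H_2: rank ker ∂_2 − rank ∂_3 = (8 − 7) − 0 = 1, and there is no ∂_3, so H_2 ≅ Z.

As a check, the Euler characteristic is 6 − 12 + 8 = 2, which agrees with 1 − 0 + 1 = 2.

H_0 ≅ Z,  H_1 = 0,  H_2 ≅ Z.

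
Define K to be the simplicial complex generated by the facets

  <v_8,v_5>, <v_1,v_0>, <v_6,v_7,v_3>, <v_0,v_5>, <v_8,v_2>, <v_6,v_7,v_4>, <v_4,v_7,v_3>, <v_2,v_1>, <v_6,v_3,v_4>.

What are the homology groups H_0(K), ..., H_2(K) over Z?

Fix the vertex order v_0 < v_1 < v_2 < v_3 < v_4 < v_5 < v_6 < v_7 < v_8 and write every simplex with vertices in increasing order. Then dim K = 2 and the simplices of K are:

  0-simplices (9): [v_0], [v_1], [v_2], [v_3], [v_4], [v_5], [v_6], [v_7], [v_8]
  1-simplices (11): [v_0,v_1], [v_0,v_5], [v_1,v_2], [v_2,v_8], [v_3,v_4], [v_3,v_6], [v_3,v_7], [v_4,v_6], [v_4,v_7], [v_5,v_8], [v_6,v_7]
  2-simplices (4): [v_3,v_4,v_6], [v_3,v_4,v_7], [v_3,v_6,v_7], [v_4,v_6,v_7]

so the chain groups are C_0 ≅ Z^9, C_1 ≅ Z^11, C_2 ≅ Z^4.

The boundary map ∂_1: C_1 → C_0 maps an edge to its endpoints' difference, ∂[p,q] = q − p.
The 9×11 boundary matrix has rank 7 and Smith normal form diag(1,1,1,1,1,1,1).

Boundary ∂_2: C_2 → C_1 maps a triangle to the signed sum of its edges. For instance
  ∂[v_3,v_6,v_7] = [v_6,v_7] − [v_3,v_7] + [v_3,v_6],
  ∂[v_3,v_4,v_7] = [v_4,v_7] − [v_3,v_7] + [v_3,v_4].
The resulting 11×4 matrix has rank 3, and its Smith normal form has invariant factors (1,1,1).

Reading off H_k = ker ∂_k / im ∂_{k+1}:

  H_0: rank C_0 − rank ∂_1 = 9 − 7 = 2, and the invariant factors of ∂_1 are all 1, so H_0 ≅ Z^2.
  H_1: rank ker ∂_1 − rank ∂_2 = (11 − 7) − 3 = 1, and the invariant factors of ∂_2 are all 1, so H_1 ≅ Z.
  H_2: rank ker ∂_2 − rank ∂_3 = (4 − 3) − 0 = 1, and there is no ∂_3, so H_2 ≅ Z.

H_0 = Z^2,  H_1 = Z,  H_2 = Z.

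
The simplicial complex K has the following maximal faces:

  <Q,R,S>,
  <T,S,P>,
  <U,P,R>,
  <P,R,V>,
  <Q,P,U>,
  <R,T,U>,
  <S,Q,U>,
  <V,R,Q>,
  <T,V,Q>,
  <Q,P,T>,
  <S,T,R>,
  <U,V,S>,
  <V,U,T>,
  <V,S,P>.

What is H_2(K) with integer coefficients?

H_2 ≅ Z.

Fix the vertex order P < Q < R < S < T < U < V and write every simplex with vertices in increasing order. Then dim K = 2 and the simplices of K are:

  0-simplices (7): P, Q, R, S, T, U, V
  1-simplices (21): PQ, PR, PS, PT, PU, PV, QR, QS, QT, QU, QV, RS, RT, RU, RV, ST, SU, SV, TU, TV, UV
  2-simplices (14): PQT, PQU, PRU, PRV, PST, PSV, QRS, QRV, QSU, QTV, RST, RTU, SUV, TUV

Hence C_0 ≅ Z^7, C_1 ≅ Z^21, C_2 ≅ Z^14.

∂_1: C_1 → C_0 is given by ∂[p,q] = [q] − [p].
As a 7×21 matrix over Z this has rank 6, with invariant factors (1,1,1,1,1,1).

Boundary ∂_2: C_2 → C_1 acts by ∂[p,q,r] = [q,r] − [p,r] + [p,q]. For instance
  ∂PRU = RU − PU + PR,
  ∂SUV = UV − SV + SU.
As a 21×14 matrix over Z this has rank 13, with invariant factors (1,1,1,1,1,1,1,1,1,1,1,1,1).

From H_k ≅ ker(∂_k) / im(∂_{k+1}) we obtain:

  H_2: rank ker ∂_2 − rank ∂_3 = (14 − 13) − 0 = 1, and there is no ∂_3, so H_2 ≅ Z.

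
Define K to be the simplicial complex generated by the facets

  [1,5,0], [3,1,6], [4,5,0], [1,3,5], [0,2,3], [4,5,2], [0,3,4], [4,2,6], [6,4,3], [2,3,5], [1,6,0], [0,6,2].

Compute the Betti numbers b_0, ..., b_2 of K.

Take the total order 0 < 1 < 2 < 3 < 4 < 5 < 6 on the vertex set. Then K (dimension 2) consists of the simplices:

  0-simplices (7): [0], [1], [2], [3], [4], [5], [6]
  1-simplices (18): [0,1], [0,2], [0,3], [0,4], [0,5], [0,6], [1,3], [1,5], [1,6], [2,3], [2,4], [2,5], [2,6], [3,4], [3,5], [3,6], [4,5], [4,6]
  2-simplices (12): [0,1,5], [0,1,6], [0,2,3], [0,2,6], [0,3,4], [0,4,5], [1,3,5], [1,3,6], [2,3,5], [2,4,5], [2,4,6], [3,4,6]

Hence C_0 ≅ Z^7, C_1 ≅ Z^18, C_2 ≅ Z^12.

∂_1: C_1 → C_0 sends each edge [p,q] (with p < q) to q − p. For instance
  ∂[3,6] = [6] − [3].
The resulting 7×18 matrix has rank 6, and its Smith normal form has invariant factors (1,1,1,1,1,1).

Boundary ∂_2: C_2 → C_1 acts by ∂[p,q,r] = [q,r] − [p,r] + [p,q]. For instance
  ∂[0,2,3] = [2,3] − [0,3] + [0,2],
  ∂[1,3,6] = [3,6] − [1,6] + [1,3].
The 18×12 boundary matrix has rank 12 and Smith normal form diag(1,1,1,1,1,1,1,1,1,1,1,2).

Computing H_k = (kernel of ∂_k) / (image of ∂_{k+1}):

  H_0: rank C_0 − rank ∂_1 = 7 − 6 = 1, and the invariant factors of ∂_1 are all 1, so H_0 ≅ Z.
  H_1: rank ker ∂_1 − rank ∂_2 = (18 − 6) − 12 = 0, and ∂_2 has invariant factor 2 > 1, so H_1 ≅ Z/2Z.
  H_2: rank ker ∂_2 − rank ∂_3 = (12 − 12) − 0 = 0, and there is no ∂_3, so H_2 ≅ 0.

As a check, the Euler characteristic is 7 − 18 + 12 = 1, which agrees with 1 − 0 + 0 = 1.

Hence the Betti numbers are b_0 = 1, b_1 = 0, b_2 = 0.

b_0 = 1, b_1 = 0, b_2 = 0.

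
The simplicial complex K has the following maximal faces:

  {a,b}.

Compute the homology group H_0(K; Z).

H_0 ≅ Z.

K has 2 vertices, 1 edge.
rank ∂_0 = 0, rank ∂_1 = 1 ⇒ b_0 = 2 − 0 − 1 = 1; all invariant factors of ∂_1 are 1 so no torsion. So H_0 ≅ Z.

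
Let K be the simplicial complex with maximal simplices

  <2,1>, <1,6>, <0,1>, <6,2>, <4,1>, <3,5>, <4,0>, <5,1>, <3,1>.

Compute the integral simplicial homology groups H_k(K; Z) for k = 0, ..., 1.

H_0 = Z,  H_1 = Z^3.

Order the vertices as 0 < 1 < 2 < 3 < 4 < 5 < 6. Listing each simplex with vertices in this order, K has dimension 1 with simplices:

  0-simplices (7): [0], [1], [2], [3], [4], [5], [6]
  1-simplices (9): [0,1], [0,4], [1,2], [1,3], [1,4], [1,5], [1,6], [2,6], [3,5]

Hence C_0 ≅ Z^7, C_1 ≅ Z^9.

The boundary map ∂_1: C_1 → C_0 maps an edge to its endpoints' difference, ∂[p,q] = q − p.
The resulting 7×9 matrix has rank 6, and its Smith normal form has invariant factors (1,1,1,1,1,1).

Computing H_k = (kernel of ∂_k) / (image of ∂_{k+1}):

  H_0: rank C_0 − rank ∂_1 = 7 − 6 = 1, and the invariant factors of ∂_1 are all 1, so H_0 = Z.
  H_1: rank ker ∂_1 − rank ∂_2 = (9 − 6) − 0 = 3, and there is no ∂_2, so H_1 = Z^3.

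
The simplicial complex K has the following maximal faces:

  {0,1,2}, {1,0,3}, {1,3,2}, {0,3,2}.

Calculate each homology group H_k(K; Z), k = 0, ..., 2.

Take the total order 0 < 1 < 2 < 3 on the vertex set. Then K (dimension 2) consists of the simplices:

  0-simplices (4): [0], [1], [2], [3]
  1-simplices (6): [0,1], [0,2], [0,3], [1,2], [1,3], [2,3]
  2-simplices (4): [0,1,2], [0,1,3], [0,2,3], [1,2,3]

Hence C_0 ≅ Z^4, C_1 ≅ Z^6, C_2 ≅ Z^4.

∂_1: C_1 → C_0 is given by ∂[p,q] = [q] − [p]. For instance
  ∂[0,2] = [2] − [0].
This gives a 4×6 integer matrix of rank 3; reducing to Smith normal form yields diagonal entries (1,1,1).

Boundary ∂_2: C_2 → C_1 acts by ∂[p,q,r] = [q,r] − [p,r] + [p,q]. For instance
  ∂[0,2,3] = [2,3] − [0,3] + [0,2],
  ∂[0,1,3] = [1,3] − [0,3] + [0,1].
The resulting 6×4 matrix has rank 3, and its Smith normal form has invariant factors (1,1,1).

Reading off H_k = ker ∂_k / im ∂_{k+1}:

  H_0: rank C_0 − rank ∂_1 = 4 − 3 = 1, and the invariant factors of ∂_1 are all 1, so H_0 = Z.
  H_1: rank ker ∂_1 − rank ∂_2 = (6 − 3) − 3 = 0, and the invariant factors of ∂_2 are all 1, so H_1 = 0.
  H_2: rank ker ∂_2 − rank ∂_3 = (4 − 3) − 0 = 1, and there is no ∂_3, so H_2 = Z.

H_0 = Z,  H_1 = 0,  H_2 = Z.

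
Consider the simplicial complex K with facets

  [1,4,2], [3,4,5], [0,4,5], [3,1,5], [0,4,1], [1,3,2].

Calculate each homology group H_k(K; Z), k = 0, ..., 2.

Take the total order 0 < 1 < 2 < 3 < 4 < 5 on the vertex set. Then K (dimension 2) consists of the simplices:

  0-simplices (6): [0], [1], [2], [3], [4], [5]
  1-simplices (12): [0,1], [0,4], [0,5], [1,2], [1,3], [1,4], [1,5], [2,3], [2,4], [3,4], [3,5], [4,5]
  2-simplices (6): [0,1,4], [0,4,5], [1,2,3], [1,2,4], [1,3,5], [3,4,5]

so the chain groups are C_0 ≅ Z^6, C_1 ≅ Z^12, C_2 ≅ Z^6.

Boundary ∂_1: C_1 → C_0 is given by ∂[p,q] = [q] − [p]. For instance
  ∂[0,4] = [4] − [0].
The resulting 6×12 matrix has rank 5, and its Smith normal form has invariant factors (1,1,1,1,1).

∂_2: C_2 → C_1 maps a triangle to the signed sum of its edges. For instance
  ∂[0,4,5] = [4,5] − [0,5] + [0,4],
  ∂[0,1,4] = [1,4] − [0,4] + [0,1].
The resulting 12×6 matrix has rank 6, and its Smith normal form has invariant factors (1,1,1,1,1,1).

Computing H_k = (kernel of ∂_k) / (image of ∂_{k+1}):

  H_0: rank C_0 − rank ∂_1 = 6 − 5 = 1, and the invariant factors of ∂_1 are all 1, so H_0 ≅ Z.
  H_1: rank ker ∂_1 − rank ∂_2 = (12 − 5) − 6 = 1, and the invariant factors of ∂_2 are all 1, so H_1 ≅ Z.
  H_2: rank ker ∂_2 − rank ∂_3 = (6 − 6) − 0 = 0, and there is no ∂_3, so H_2 ≅ 0.

H_0 ≅ Z,  H_1 ≅ Z,  H_2 = 0.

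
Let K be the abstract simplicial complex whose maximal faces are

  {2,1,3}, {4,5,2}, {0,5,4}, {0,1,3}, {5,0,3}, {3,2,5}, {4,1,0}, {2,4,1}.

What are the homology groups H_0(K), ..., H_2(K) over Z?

K has 6 vertices, 12 edges, 8 triangles.
rank ∂_0 = 0, rank ∂_1 = 5 ⇒ b_0 = 6 − 0 − 5 = 1; all invariant factors of ∂_1 are 1 so no torsion. So H_0 = Z.
rank ∂_1 = 5, rank ∂_2 = 7 ⇒ b_1 = 12 − 5 − 7 = 0; all invariant factors of ∂_2 are 1 so no torsion. So H_1 = 0.
rank ∂_2 = 7, rank ∂_3 = 0 ⇒ b_2 = 8 − 7 − 0 = 1. So H_2 = Z.

H_0 ≅ Z,  H_1 = 0,  H_2 ≅ Z.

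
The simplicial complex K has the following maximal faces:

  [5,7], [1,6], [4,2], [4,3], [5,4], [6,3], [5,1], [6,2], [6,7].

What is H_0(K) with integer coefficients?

H_0 = Z.

We work with the vertex ordering 1 < 2 < 3 < 4 < 5 < 6 < 7. The simplices of K, each written with vertices in increasing order, are:

  0-simplices (7): [1], [2], [3], [4], [5], [6], [7]
  1-simplices (9): [1,5], [1,6], [2,4], [2,6], [3,4], [3,6], [4,5], [5,7], [6,7]

so the chain groups are C_0 ≅ Z^7, C_1 ≅ Z^9.

The boundary map ∂_1: C_1 → C_0 maps an edge to its endpoints' difference, ∂[p,q] = q − p. For instance
  ∂[3,6] = [6] − [3].
The resulting 7×9 matrix has rank 6, and its Smith normal form has invariant factors (1,1,1,1,1,1).

Now H_k = ker ∂_k / im ∂_{k+1}, so:

  H_0: rank C_0 − rank ∂_1 = 7 − 6 = 1, and the invariant factors of ∂_1 are all 1, so H_0 = Z.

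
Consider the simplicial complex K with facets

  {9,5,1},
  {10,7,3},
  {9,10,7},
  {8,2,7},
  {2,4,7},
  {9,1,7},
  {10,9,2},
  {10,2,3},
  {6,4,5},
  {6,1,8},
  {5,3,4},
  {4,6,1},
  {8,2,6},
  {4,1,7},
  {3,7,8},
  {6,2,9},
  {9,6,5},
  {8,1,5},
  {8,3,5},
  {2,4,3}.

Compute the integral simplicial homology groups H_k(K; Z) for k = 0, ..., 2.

Order the vertices as 1 < 2 < 3 < 4 < 5 < 6 < 7 < 8 < 9 < 10. Listing each simplex with vertices in this order, K has dimension 2 with simplices:

  0-simplices (10): [1], [2], [3], [4], [5], [6], [7], [8], [9], [10]
  1-simplices (30): (30 of them)
  2-simplices (20): (20 of them)

giving chain groups C_0 ≅ Z^10, C_1 ≅ Z^30, C_2 ≅ Z^20.

∂_1: C_1 → C_0 maps an edge to its endpoints' difference, ∂[p,q] = q − p. For instance
  ∂[2,7] = [7] − [2].
This gives a 10×30 integer matrix of rank 9; reducing to Smith normal form yields diagonal entries (1,1,1,1,1,1,1,1,1).

The boundary map ∂_2: C_2 → C_1 sends each 2-simplex [p,q,r] to [q,r] − [p,r] + [p,q]. For instance
  ∂[2,6,8] = [6,8] − [2,8] + [2,6],
  ∂[3,7,8] = [7,8] − [3,8] + [3,7].
This gives a 30×20 integer matrix of rank 20; reducing to Smith normal form yields diagonal entries (1,1,1,1,1,1,1,1,1,1,1,1,1,1,1,1,1,1,1,2).

Reading off H_k = ker ∂_k / im ∂_{k+1}:

  H_0: rank C_0 − rank ∂_1 = 10 − 9 = 1, and the invariant factors of ∂_1 are all 1, so H_0 = Z.
  H_1: rank ker ∂_1 − rank ∂_2 = (30 − 9) − 20 = 1, and ∂_2 has invariant factor 2 > 1, so H_1 = Z ⊕ Z/2.
  H_2: rank ker ∂_2 − rank ∂_3 = (20 − 20) − 0 = 0, and there is no ∂_3, so H_2 = 0.

As a check, the Euler characteristic is 10 − 30 + 20 = 0, which agrees with 1 − 1 + 0 = 0.
(K is a triangulation of the Klein bottle.)

H_0 ≅ Z,  H_1 ≅ Z ⊕ Z/2,  H_2 = 0.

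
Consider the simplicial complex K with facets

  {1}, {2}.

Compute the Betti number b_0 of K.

b_0 = 2.

We work with the vertex ordering 1 < 2. The simplices of K, each written with vertices in increasing order, are:

  0-simplices (2): [1], [2]

Hence C_0 ≅ Z^2.

Now H_k = ker ∂_k / im ∂_{k+1}, so:

  H_0: rank C_0 − rank ∂_1 = 2 − 0 = 2, and there is no ∂_1, so H_0 ≅ Z^2.

(K is a triangulation of a set of 2 points.)

Hence the Betti numbers are b_0 = 2.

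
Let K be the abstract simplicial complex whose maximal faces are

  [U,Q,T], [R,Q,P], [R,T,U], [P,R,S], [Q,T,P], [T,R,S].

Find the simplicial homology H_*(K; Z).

H_0 ≅ Z,  H_1 ≅ Z,  H_2 = 0.

Fix the vertex order P < Q < R < S < T < U and write every simplex with vertices in increasing order. Then dim K = 2 and the simplices of K are:

  0-simplices (6): P, Q, R, S, T, U
  1-simplices (12): PQ, PR, PS, PT, QR, QT, QU, RS, RT, RU, ST, TU
  2-simplices (6): PQR, PQT, PRS, QTU, RST, RTU

so the chain groups are C_0 ≅ Z^6, C_1 ≅ Z^12, C_2 ≅ Z^6.

Boundary ∂_1: C_1 → C_0 is given by ∂[p,q] = [q] − [p]. For instance
  ∂RU = U − R.
This gives a 6×12 integer matrix of rank 5; reducing to Smith normal form yields diagonal entries (1,1,1,1,1).

Boundary ∂_2: C_2 → C_1 maps a triangle to the signed sum of its edges. For instance
  ∂QTU = TU − QU + QT,
  ∂PRS = RS − PS + PR.
As a 12×6 matrix over Z this has rank 6, with invariant factors (1,1,1,1,1,1).

From H_k ≅ ker(∂_k) / im(∂_{k+1}) we obtain:

  H_0: rank C_0 − rank ∂_1 = 6 − 5 = 1, and the invariant factors of ∂_1 are all 1, so H_0 = Z.
  H_1: rank ker ∂_1 − rank ∂_2 = (12 − 5) − 6 = 1, and the invariant factors of ∂_2 are all 1, so H_1 = Z.
  H_2: rank ker ∂_2 − rank ∂_3 = (6 − 6) − 0 = 0, and there is no ∂_3, so H_2 = 0.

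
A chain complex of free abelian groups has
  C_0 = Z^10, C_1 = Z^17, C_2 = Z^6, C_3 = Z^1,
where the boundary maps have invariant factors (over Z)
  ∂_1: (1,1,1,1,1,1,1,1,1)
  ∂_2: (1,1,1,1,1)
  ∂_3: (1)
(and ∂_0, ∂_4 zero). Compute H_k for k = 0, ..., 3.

H_0: b_0 = 10 − 0 − 9 = 1; torsion from ∂_1 factors > 1: none. So H_0 ≅ Z.
H_1: b_1 = 17 − 9 − 5 = 3; torsion from ∂_2 factors > 1: none. So H_1 ≅ Z^3.
H_2: b_2 = 6 − 5 − 1 = 0; torsion from ∂_3 factors > 1: none. So H_2 ≅ 0.
H_3: b_3 = 1 − 1 − 0 = 0; torsion from ∂_4 factors > 1: none. So H_3 ≅ 0.

H_0 ≅ Z,  H_1 ≅ Z^3,  H_2 = 0,  H_3 = 0.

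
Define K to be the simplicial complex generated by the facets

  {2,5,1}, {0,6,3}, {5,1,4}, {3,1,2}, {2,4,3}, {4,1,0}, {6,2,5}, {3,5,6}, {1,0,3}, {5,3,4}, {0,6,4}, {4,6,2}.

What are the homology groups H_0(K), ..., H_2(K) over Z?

H_0 = Z,  H_1 = Z/2Z,  H_2 = 0.

Order the vertices as 0 < 1 < 2 < 3 < 4 < 5 < 6. Listing each simplex with vertices in this order, K has dimension 2 with simplices:

  0-simplices (7): [0], [1], [2], [3], [4], [5], [6]
  1-simplices (18): [0,1], [0,3], [0,4], [0,6], [1,2], [1,3], [1,4], [1,5], [2,3], [2,4], [2,5], [2,6], [3,4], [3,5], [3,6], [4,5], [4,6], [5,6]
  2-simplices (12): [0,1,3], [0,1,4], [0,3,6], [0,4,6], [1,2,3], [1,2,5], [1,4,5], [2,3,4], [2,4,6], [2,5,6], [3,4,5], [3,5,6]

so the chain groups are C_0 ≅ Z^7, C_1 ≅ Z^18, C_2 ≅ Z^12.

The boundary map ∂_1: C_1 → C_0 maps an edge to its endpoints' difference, ∂[p,q] = q − p.
The resulting 7×18 matrix has rank 6, and its Smith normal form has invariant factors (1,1,1,1,1,1).

The boundary map ∂_2: C_2 → C_1 acts by ∂[p,q,r] = [q,r] − [p,r] + [p,q]. For instance
  ∂[3,5,6] = [5,6] − [3,6] + [3,5],
  ∂[0,3,6] = [3,6] − [0,6] + [0,3].
The resulting 18×12 matrix has rank 12, and its Smith normal form has invariant factors (1,1,1,1,1,1,1,1,1,1,1,2).

From H_k ≅ ker(∂_k) / im(∂_{k+1}) we obtain:

  H_0: rank C_0 − rank ∂_1 = 7 − 6 = 1, and the invariant factors of ∂_1 are all 1, so H_0 = Z.
  H_1: rank ker ∂_1 − rank ∂_2 = (18 − 6) − 12 = 0, and ∂_2 has invariant factor 2 > 1, so H_1 = Z/2Z.
  H_2: rank ker ∂_2 − rank ∂_3 = (12 − 12) − 0 = 0, and there is no ∂_3, so H_2 = 0.

As a check, the Euler characteristic is 7 − 18 + 12 = 1, which agrees with 1 − 0 + 0 = 1.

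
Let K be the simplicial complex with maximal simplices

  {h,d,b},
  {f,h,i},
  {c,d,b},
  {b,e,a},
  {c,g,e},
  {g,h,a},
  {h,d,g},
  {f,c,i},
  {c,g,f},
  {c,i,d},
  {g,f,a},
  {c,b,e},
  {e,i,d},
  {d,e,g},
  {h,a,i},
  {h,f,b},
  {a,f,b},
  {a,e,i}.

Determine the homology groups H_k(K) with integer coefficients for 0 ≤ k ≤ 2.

H_0 ≅ Z,  H_1 ≅ Z ⊕ Z/2Z,  H_2 = 0.

We work with the vertex ordering a < b < c < d < e < f < g < h < i. The simplices of K, each written with vertices in increasing order, are:

  0-simplices (9): a, b, c, d, e, f, g, h, i
  1-simplices (27): ab, ae, af, ag, ah, ai, bc, bd, be, bf, bh, cd, ce, cf, cg, ci, de, dg, dh, di, eg, ei, fg, fh, fi, gh, hi
  2-simplices (18): abe, abf, aei, afg, agh, ahi, bcd, bce, bdh, bfh, cdi, ceg, cfg, cfi, deg, dei, dgh, fhi

giving chain groups C_0 ≅ Z^9, C_1 ≅ Z^27, C_2 ≅ Z^18.

Boundary ∂_1: C_1 → C_0 maps an edge to its endpoints' difference, ∂[p,q] = q − p.
This gives a 9×27 integer matrix of rank 8; reducing to Smith normal form yields diagonal entries (1,1,1,1,1,1,1,1).

Boundary ∂_2: C_2 → C_1 sends each 2-simplex [p,q,r] to [q,r] − [p,r] + [p,q]. For instance
  ∂bfh = fh − bh + bf,
  ∂agh = gh − ah + ag.
The 27×18 boundary matrix has rank 18 and Smith normal form diag(1,1,1,1,1,1,1,1,1,1,1,1,1,1,1,1,1,2).

Now H_k = ker ∂_k / im ∂_{k+1}, so:

  H_0: rank C_0 − rank ∂_1 = 9 − 8 = 1, and the invariant factors of ∂_1 are all 1, so H_0 ≅ Z.
  H_1: rank ker ∂_1 − rank ∂_2 = (27 − 8) − 18 = 1, and ∂_2 has invariant factor 2 > 1, so H_1 ≅ Z ⊕ Z/2Z.
  H_2: rank ker ∂_2 − rank ∂_3 = (18 − 18) − 0 = 0, and there is no ∂_3, so H_2 ≅ 0.

As a check, the Euler characteristic is 9 − 27 + 18 = 0, which agrees with 1 − 1 + 0 = 0.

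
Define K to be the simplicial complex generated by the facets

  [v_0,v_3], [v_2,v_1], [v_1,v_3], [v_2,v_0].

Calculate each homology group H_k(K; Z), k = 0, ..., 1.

Fix the vertex order v_0 < v_1 < v_2 < v_3 and write every simplex with vertices in increasing order. Then dim K = 1 and the simplices of K are:

  0-simplices (4): [v_0], [v_1], [v_2], [v_3]
  1-simplices (4): [v_0,v_2], [v_0,v_3], [v_1,v_2], [v_1,v_3]

Hence C_0 ≅ Z^4, C_1 ≅ Z^4.

The boundary map ∂_1: C_1 → C_0 sends each edge [p,q] (with p < q) to q − p. For instance
  ∂[v_0,v_3] = [v_3] − [v_0].
The 4×4 boundary matrix has rank 3 and Smith normal form diag(1,1,1).

Reading off H_k = ker ∂_k / im ∂_{k+1}:

  H_0: rank C_0 − rank ∂_1 = 4 − 3 = 1, and the invariant factors of ∂_1 are all 1, so H_0 ≅ Z.
  H_1: rank ker ∂_1 − rank ∂_2 = (4 − 3) − 0 = 1, and there is no ∂_2, so H_1 ≅ Z.

H_0 = Z,  H_1 = Z.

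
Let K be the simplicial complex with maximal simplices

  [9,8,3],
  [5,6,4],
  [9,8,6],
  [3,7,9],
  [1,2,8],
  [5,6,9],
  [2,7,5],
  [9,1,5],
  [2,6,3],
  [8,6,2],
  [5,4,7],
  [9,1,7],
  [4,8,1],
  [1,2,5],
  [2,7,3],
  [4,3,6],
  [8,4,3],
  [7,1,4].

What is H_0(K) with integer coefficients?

H_0 ≅ Z.

Order the vertices as 1 < 2 < 3 < 4 < 5 < 6 < 7 < 8 < 9. Listing each simplex with vertices in this order, K has dimension 2 with simplices:

  0-simplices (9): [1], [2], [3], [4], [5], [6], [7], [8], [9]
  1-simplices (27): (27 of them)
  2-simplices (18): [1,2,5], [1,2,8], [1,4,7], [1,4,8], [1,5,9], [1,7,9], [2,3,6], [2,3,7], [2,5,7], [2,6,8], [3,4,6], [3,4,8], [3,7,9], [3,8,9], [4,5,6], [4,5,7], [5,6,9], [6,8,9]

so the chain groups are C_0 ≅ Z^9, C_1 ≅ Z^27, C_2 ≅ Z^18.

The boundary map ∂_1: C_1 → C_0 is given by ∂[p,q] = [q] − [p]. For instance
  ∂[3,7] = [7] − [3].
This gives a 9×27 integer matrix of rank 8; reducing to Smith normal form yields diagonal entries (1,1,1,1,1,1,1,1).

Boundary ∂_2: C_2 → C_1 maps a triangle to the signed sum of its edges. For instance
  ∂[2,3,6] = [3,6] − [2,6] + [2,3],
  ∂[3,7,9] = [7,9] − [3,9] + [3,7].
The resulting 27×18 matrix has rank 18, and its Smith normal form has invariant factors (1,1,1,1,1,1,1,1,1,1,1,1,1,1,1,1,1,2).

Computing H_k = (kernel of ∂_k) / (image of ∂_{k+1}):

  H_0: rank C_0 − rank ∂_1 = 9 − 8 = 1, and the invariant factors of ∂_1 are all 1, so H_0 ≅ Z.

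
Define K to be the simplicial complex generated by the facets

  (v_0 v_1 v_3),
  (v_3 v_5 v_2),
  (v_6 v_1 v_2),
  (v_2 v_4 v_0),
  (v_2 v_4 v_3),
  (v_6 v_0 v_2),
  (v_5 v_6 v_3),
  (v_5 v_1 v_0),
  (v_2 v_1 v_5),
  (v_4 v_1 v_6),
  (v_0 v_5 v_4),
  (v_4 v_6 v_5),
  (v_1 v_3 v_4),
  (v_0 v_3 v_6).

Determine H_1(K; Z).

Order the vertices as v_0 < v_1 < v_2 < v_3 < v_4 < v_5 < v_6. Listing each simplex with vertices in this order, K has dimension 2 with simplices:

  0-simplices (7): [v_0], [v_1], [v_2], [v_3], [v_4], [v_5], [v_6]
  1-simplices (21): (21 of them)
  2-simplices (14): (14 of them)

so the chain groups are C_0 ≅ Z^7, C_1 ≅ Z^21, C_2 ≅ Z^14.

∂_1: C_1 → C_0 sends each edge [p,q] (with p < q) to q − p. For instance
  ∂[v_0,v_2] = [v_2] − [v_0].
As a 7×21 matrix over Z this has rank 6, with invariant factors (1,1,1,1,1,1).

Boundary ∂_2: C_2 → C_1 sends each 2-simplex [p,q,r] to [q,r] − [p,r] + [p,q]. For instance
  ∂[v_1,v_2,v_5] = [v_2,v_5] − [v_1,v_5] + [v_1,v_2],
  ∂[v_1,v_3,v_4] = [v_3,v_4] − [v_1,v_4] + [v_1,v_3].
This gives a 21×14 integer matrix of rank 13; reducing to Smith normal form yields diagonal entries (1,1,1,1,1,1,1,1,1,1,1,1,1).

Computing H_k = (kernel of ∂_k) / (image of ∂_{k+1}):

  H_1: rank ker ∂_1 − rank ∂_2 = (21 − 6) − 13 = 2, and the invariant factors of ∂_2 are all 1, so H_1 = Z^2.

H_1 ≅ Z^2.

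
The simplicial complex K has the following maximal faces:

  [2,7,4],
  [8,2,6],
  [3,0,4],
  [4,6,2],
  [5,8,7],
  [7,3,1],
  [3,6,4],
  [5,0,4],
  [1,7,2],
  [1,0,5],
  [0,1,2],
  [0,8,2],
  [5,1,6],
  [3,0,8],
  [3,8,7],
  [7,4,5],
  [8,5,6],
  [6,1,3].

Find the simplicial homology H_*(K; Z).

H_0 = Z,  H_1 = Z^2,  H_2 = Z.

Take the total order 0 < 1 < 2 < 3 < 4 < 5 < 6 < 7 < 8 on the vertex set. Then K (dimension 2) consists of the simplices:

  0-simplices (9): [0], [1], [2], [3], [4], [5], [6], [7], [8]
  1-simplices (27): (27 of them)
  2-simplices (18): [0,1,2], [0,1,5], [0,2,8], [0,3,4], [0,3,8], [0,4,5], [1,2,7], [1,3,6], [1,3,7], [1,5,6], [2,4,6], [2,4,7], [2,6,8], [3,4,6], [3,7,8], [4,5,7], [5,6,8], [5,7,8]

giving chain groups C_0 ≅ Z^9, C_1 ≅ Z^27, C_2 ≅ Z^18.

Boundary ∂_1: C_1 → C_0 is given by ∂[p,q] = [q] − [p]. For instance
  ∂[1,6] = [6] − [1].
As a 9×27 matrix over Z this has rank 8, with invariant factors (1,1,1,1,1,1,1,1).

Boundary ∂_2: C_2 → C_1 sends each 2-simplex [p,q,r] to [q,r] − [p,r] + [p,q]. For instance
  ∂[2,4,6] = [4,6] − [2,6] + [2,4],
  ∂[1,3,7] = [3,7] − [1,7] + [1,3].
The resulting 27×18 matrix has rank 17, and its Smith normal form has invariant factors (1,1,1,1,1,1,1,1,1,1,1,1,1,1,1,1,1).

Computing H_k = (kernel of ∂_k) / (image of ∂_{k+1}):

  H_0: rank C_0 − rank ∂_1 = 9 − 8 = 1, and the invariant factors of ∂_1 are all 1, so H_0 = Z.
  H_1: rank ker ∂_1 − rank ∂_2 = (27 − 8) − 17 = 2, and the invariant factors of ∂_2 are all 1, so H_1 = Z^2.
  H_2: rank ker ∂_2 − rank ∂_3 = (18 − 17) − 0 = 1, and there is no ∂_3, so H_2 = Z.

As a check, the Euler characteristic is 9 − 27 + 18 = 0, which agrees with 1 − 2 + 1 = 0.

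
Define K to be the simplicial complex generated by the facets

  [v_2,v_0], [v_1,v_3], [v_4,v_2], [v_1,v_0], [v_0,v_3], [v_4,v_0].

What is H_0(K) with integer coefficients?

H_0 = Z.

Take the total order v_0 < v_1 < v_2 < v_3 < v_4 on the vertex set. Then K (dimension 1) consists of the simplices:

  0-simplices (5): [v_0], [v_1], [v_2], [v_3], [v_4]
  1-simplices (6): [v_0,v_1], [v_0,v_2], [v_0,v_3], [v_0,v_4], [v_1,v_3], [v_2,v_4]

so the chain groups are C_0 ≅ Z^5, C_1 ≅ Z^6.

Boundary ∂_1: C_1 → C_0 maps an edge to its endpoints' difference, ∂[p,q] = q − p. For instance
  ∂[v_0,v_3] = [v_3] − [v_0].
The 5×6 boundary matrix has rank 4 and Smith normal form diag(1,1,1,1).

From H_k ≅ ker(∂_k) / im(∂_{k+1}) we obtain:

  H_0: rank C_0 − rank ∂_1 = 5 − 4 = 1, and the invariant factors of ∂_1 are all 1, so H_0 = Z.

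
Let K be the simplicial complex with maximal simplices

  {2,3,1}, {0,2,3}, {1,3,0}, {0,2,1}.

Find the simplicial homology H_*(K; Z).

H_0 ≅ Z,  H_1 = 0,  H_2 ≅ Z.

Fix the vertex order 0 < 1 < 2 < 3 and write every simplex with vertices in increasing order. Then dim K = 2 and the simplices of K are:

  0-simplices (4): [0], [1], [2], [3]
  1-simplices (6): [0,1], [0,2], [0,3], [1,2], [1,3], [2,3]
  2-simplices (4): [0,1,2], [0,1,3], [0,2,3], [1,2,3]

giving chain groups C_0 ≅ Z^4, C_1 ≅ Z^6, C_2 ≅ Z^4.

The boundary map ∂_1: C_1 → C_0 maps an edge to its endpoints' difference, ∂[p,q] = q − p. For instance
  ∂[0,2] = [2] − [0].
This gives a 4×6 integer matrix of rank 3; reducing to Smith normal form yields diagonal entries (1,1,1).

The boundary map ∂_2: C_2 → C_1 maps a triangle to the signed sum of its edges. For instance
  ∂[1,2,3] = [2,3] − [1,3] + [1,2],
  ∂[0,2,3] = [2,3] − [0,3] + [0,2].
As a 6×4 matrix over Z this has rank 3, with invariant factors (1,1,1).

Computing H_k = (kernel of ∂_k) / (image of ∂_{k+1}):

  H_0: rank C_0 − rank ∂_1 = 4 − 3 = 1, and the invariant factors of ∂_1 are all 1, so H_0 ≅ Z.
  H_1: rank ker ∂_1 − rank ∂_2 = (6 − 3) − 3 = 0, and the invariant factors of ∂_2 are all 1, so H_1 ≅ 0.
  H_2: rank ker ∂_2 − rank ∂_3 = (4 − 3) − 0 = 1, and there is no ∂_3, so H_2 ≅ Z.

(K is a triangulation of the 2-sphere S^2.)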